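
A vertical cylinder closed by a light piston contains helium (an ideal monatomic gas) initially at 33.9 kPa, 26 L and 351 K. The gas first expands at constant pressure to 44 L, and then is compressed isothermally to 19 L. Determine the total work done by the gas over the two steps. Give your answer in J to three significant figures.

Step 1 (isobaric): W = PΔV = (33.9 kPa)(44 − 26 L) = 610.2 J.
After step 1: P = 33.9 kPa, V = 44 L, T = 594 K.
Step 2 (isothermal): W = P₁V₁ ln(V₂/V₁) = (1492) ln(19/44) = -1253 J.
W_total = 610.2 − 1253 = -642.4 J.

W_total ≈ -642 J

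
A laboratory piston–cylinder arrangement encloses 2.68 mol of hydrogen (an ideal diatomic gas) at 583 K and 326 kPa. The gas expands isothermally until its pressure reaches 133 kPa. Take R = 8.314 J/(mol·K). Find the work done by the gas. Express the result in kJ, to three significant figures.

W ≈ 11.6 kJ

Isothermal process: W = nRT ln(V₂/V₁) = nRT ln(P₁/P₂).
W = (2.68)(8.314)(583) × ln(326/133)
  = 12990 × ln(2.451) = 12990 × 0.8965
W_by_gas = 11646 J.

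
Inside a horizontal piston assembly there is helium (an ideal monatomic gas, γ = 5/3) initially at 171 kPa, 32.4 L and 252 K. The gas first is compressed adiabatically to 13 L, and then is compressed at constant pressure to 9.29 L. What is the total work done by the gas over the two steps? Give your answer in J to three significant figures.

W_total ≈ -9870 J

Step 1 (adiabatic): W = (P₁V₁ − P₂V₂)/(γ−1) = (5540 − 10185)/0.667 = -6966 J.
After step 1: P = 783.4 kPa, V = 13 L, T = 463.2 K.
Step 2 (isobaric): W = PΔV = (783.4 kPa)(9.29 − 13 L) = -2907 J.
W_total = -6966 − 2907 = -9873 J.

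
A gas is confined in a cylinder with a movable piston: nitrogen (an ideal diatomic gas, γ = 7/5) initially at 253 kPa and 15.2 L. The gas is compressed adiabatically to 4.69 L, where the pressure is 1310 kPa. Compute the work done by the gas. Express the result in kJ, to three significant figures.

W ≈ -5.75 kJ

Adiabatic: W = (P₁V₁ − P₂V₂)/(γ − 1) with γ = 7/5.
P₁V₁ = 3846 J, P₂V₂ = 6144 J.
W = (3846 − 6144) / 0.4 = -5746 J.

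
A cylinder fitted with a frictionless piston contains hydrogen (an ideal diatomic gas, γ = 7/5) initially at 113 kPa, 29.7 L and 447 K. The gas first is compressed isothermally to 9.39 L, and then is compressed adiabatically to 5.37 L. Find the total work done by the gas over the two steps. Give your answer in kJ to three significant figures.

W_total ≈ -5.97 kJ

Step 1 (isothermal): W = P₁V₁ ln(V₂/V₁) = (3356) ln(9.39/29.7) = -3865 J.
After step 1: P = 357.4 kPa, V = 9.39 L, T = 447 K.
Step 2 (adiabatic): W = (P₁V₁ − P₂V₂)/(γ−1) = (3356 − 4197)/0.4 = -2102 J.
W_total = -3865 − 2102 = -5966 J.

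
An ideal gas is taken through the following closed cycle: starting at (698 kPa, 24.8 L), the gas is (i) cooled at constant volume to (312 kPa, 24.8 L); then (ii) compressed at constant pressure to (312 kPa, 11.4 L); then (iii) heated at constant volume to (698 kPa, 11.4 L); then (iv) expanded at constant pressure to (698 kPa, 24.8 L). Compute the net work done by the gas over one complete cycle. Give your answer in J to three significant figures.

W_net ≈ 5170 J

Constant-volume legs do no work.
W(ii) = (312)(11.4 − 24.8) = -4181 J; W(iv) = (698)(24.8 − 11.4) = 9353 J.
W_net = -4181 + 9353 = 5172 J (the clockwise enclosed area).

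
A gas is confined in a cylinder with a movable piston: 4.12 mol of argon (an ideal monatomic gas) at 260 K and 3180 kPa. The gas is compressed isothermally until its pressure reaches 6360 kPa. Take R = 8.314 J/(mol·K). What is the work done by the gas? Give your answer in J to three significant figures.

W ≈ -6170 J

Isothermal process: W = nRT ln(V₂/V₁) = nRT ln(P₁/P₂).
W = (4.12)(8.314)(260) × ln(3180/6360)
  = 8906 × ln(0.5) = 8906 × -0.6931
W_by_gas = -6173 J.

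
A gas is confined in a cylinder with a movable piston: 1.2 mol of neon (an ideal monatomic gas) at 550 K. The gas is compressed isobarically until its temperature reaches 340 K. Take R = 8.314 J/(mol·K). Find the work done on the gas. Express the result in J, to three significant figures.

W ≈ 2100 J

Isobaric: W = P ΔV = nR ΔT.
W = (1.2)(8.314)(340 − 550) = -2095 J.
Work on gas = −W_by = 2095 J.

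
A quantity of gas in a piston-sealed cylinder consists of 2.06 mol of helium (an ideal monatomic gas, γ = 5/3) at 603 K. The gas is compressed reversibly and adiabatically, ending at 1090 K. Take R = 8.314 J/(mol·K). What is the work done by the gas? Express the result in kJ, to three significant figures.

W ≈ -12.5 kJ

Adiabatic ⇒ Q = 0, so W_by = −ΔU = nCᵥ(T₁ − T₂).
Cᵥ = 3R/2 = 12.47 J/(mol·K).
W = (2.06)(12.47)(603 − 1090) = -12511 J.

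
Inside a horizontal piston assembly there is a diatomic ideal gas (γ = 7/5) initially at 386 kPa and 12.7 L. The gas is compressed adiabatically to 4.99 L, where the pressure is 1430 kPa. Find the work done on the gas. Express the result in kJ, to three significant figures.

Adiabatic: W = (P₁V₁ − P₂V₂)/(γ − 1) with γ = 7/5.
P₁V₁ = 4902 J, P₂V₂ = 7136 J.
W = (4902 − 7136) / 0.4 = -5584 J.
Work on gas = −W_by = 5584 J.

W ≈ 5.58 kJ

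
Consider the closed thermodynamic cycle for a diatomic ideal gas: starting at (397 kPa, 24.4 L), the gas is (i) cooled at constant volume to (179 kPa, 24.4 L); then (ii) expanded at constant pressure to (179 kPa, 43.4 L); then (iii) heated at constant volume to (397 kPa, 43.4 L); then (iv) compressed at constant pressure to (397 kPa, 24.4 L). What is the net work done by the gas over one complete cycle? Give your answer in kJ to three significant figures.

Constant-volume legs do no work.
W(ii) = (179)(43.4 − 24.4) = 3401 J; W(iv) = (397)(24.4 − 43.4) = -7543 J.
W_net = 3401 − 7543 = -4142 J (the counter-clockwise enclosed area).

W_net ≈ -4.14 kJ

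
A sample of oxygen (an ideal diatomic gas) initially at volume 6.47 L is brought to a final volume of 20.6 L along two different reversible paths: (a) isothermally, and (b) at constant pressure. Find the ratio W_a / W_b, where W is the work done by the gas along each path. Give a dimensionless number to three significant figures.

Path (a) isothermal: W = P₁V₁ ln(V₂/V₁) → W_a/(P₁V₁) = 1.158.
Path (b) isobaric: W = P₁(V₂ − V₁) → W_b/(P₁V₁) = 2.184.
W_a / W_b = 1.158 / 2.184 = 0.5303.

W_a / W_b ≈ 0.530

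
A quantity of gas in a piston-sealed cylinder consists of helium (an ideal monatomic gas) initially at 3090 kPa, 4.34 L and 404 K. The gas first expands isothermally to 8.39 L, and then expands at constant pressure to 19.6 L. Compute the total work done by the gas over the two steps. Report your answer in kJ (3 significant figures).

W_total ≈ 26.8 kJ

Step 1 (isothermal): W = P₁V₁ ln(V₂/V₁) = (13411) ln(8.39/4.34) = 8840 J.
After step 1: P = 1598 kPa, V = 8.39 L, T = 404 K.
Step 2 (isobaric): W = PΔV = (1598 kPa)(19.6 − 8.39 L) = 17918 J.
W_total = 8840 + 17918 = 26758 J.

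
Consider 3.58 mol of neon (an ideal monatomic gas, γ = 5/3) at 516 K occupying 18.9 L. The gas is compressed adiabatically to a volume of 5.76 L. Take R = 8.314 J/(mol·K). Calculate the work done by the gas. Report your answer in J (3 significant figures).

W ≈ -27800 J

Adiabatic: TV^(γ−1) = const with γ = 5/3.
T₂ = T₁ (V₁/V₂)^(γ−1) = 516 × (18.9/5.76)^0.667 = 516 × 2.208 = 1139 K.
W_by = nCᵥ(T₁ − T₂) = (3.58)(12.47)(516 − 1139) = -27832 J.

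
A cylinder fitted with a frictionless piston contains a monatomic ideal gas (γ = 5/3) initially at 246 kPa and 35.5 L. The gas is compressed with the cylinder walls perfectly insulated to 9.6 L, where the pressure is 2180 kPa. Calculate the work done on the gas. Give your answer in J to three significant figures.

Adiabatic: W = (P₁V₁ − P₂V₂)/(γ − 1) with γ = 5/3.
P₁V₁ = 8733 J, P₂V₂ = 20928 J.
W = (8733 − 20928) / 0.6667 = -18292 J.
Work on gas = −W_by = 18292 J.

W ≈ 18300 J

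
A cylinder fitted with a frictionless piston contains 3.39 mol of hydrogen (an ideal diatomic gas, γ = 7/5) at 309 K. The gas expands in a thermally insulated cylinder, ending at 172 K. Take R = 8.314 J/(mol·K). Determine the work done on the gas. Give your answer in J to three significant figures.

Adiabatic ⇒ Q = 0, so W_by = −ΔU = nCᵥ(T₁ − T₂).
Cᵥ = 5R/2 = 20.79 J/(mol·K).
W = (3.39)(20.79)(309 − 172) = 9653 J.
Work on gas = −W_by = -9653 J.

W ≈ -9650 J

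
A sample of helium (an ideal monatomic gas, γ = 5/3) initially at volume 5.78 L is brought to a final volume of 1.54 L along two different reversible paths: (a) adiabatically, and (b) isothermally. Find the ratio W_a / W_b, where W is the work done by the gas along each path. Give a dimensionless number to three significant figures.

W_a / W_b ≈ 1.60

Path (a) adiabatic: W = P₁V₁(1 − (V₁/V₂)^(γ−1))/(γ−1) → W_a/(P₁V₁) = -2.123.
Path (b) isothermal: W = P₁V₁ ln(V₂/V₁) → W_b/(P₁V₁) = -1.323.
W_a / W_b = -2.123 / -1.323 = 1.605.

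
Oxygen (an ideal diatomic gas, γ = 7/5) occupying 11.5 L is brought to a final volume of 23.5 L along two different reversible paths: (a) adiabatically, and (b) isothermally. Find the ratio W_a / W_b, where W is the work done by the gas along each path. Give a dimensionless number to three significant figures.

Path (a) adiabatic: W = P₁V₁(1 − (V₁/V₂)^(γ−1))/(γ−1) → W_a/(P₁V₁) = 0.6216.
Path (b) isothermal: W = P₁V₁ ln(V₂/V₁) → W_b/(P₁V₁) = 0.7147.
W_a / W_b = 0.6216 / 0.7147 = 0.8698.

W_a / W_b ≈ 0.870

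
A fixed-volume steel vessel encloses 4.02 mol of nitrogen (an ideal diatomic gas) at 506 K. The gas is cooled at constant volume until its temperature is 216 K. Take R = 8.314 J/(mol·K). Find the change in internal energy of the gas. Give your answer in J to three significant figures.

Constant volume ⇒ W = 0, so Q = ΔU = nCᵥΔT with Cᵥ = 5R/2 = 20.79 J/(mol·K).
ΔU = (4.02)(20.79)(216 − 506) = -24231 J.

ΔU ≈ -24200 J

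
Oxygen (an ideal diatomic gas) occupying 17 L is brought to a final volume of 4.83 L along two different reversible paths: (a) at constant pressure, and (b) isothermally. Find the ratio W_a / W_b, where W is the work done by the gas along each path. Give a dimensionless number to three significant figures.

W_a / W_b ≈ 0.569

Path (a) isobaric: W = P₁(V₂ − V₁) → W_a/(P₁V₁) = -0.7159.
Path (b) isothermal: W = P₁V₁ ln(V₂/V₁) → W_b/(P₁V₁) = -1.258.
W_a / W_b = -0.7159 / -1.258 = 0.5689.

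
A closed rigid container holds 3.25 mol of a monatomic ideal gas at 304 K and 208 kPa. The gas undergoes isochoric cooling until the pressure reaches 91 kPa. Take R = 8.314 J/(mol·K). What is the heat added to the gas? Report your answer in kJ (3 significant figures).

Q ≈ -6.93 kJ

Constant volume ⇒ W = 0, so Q = ΔU = nCᵥΔT with Cᵥ = 3R/2 = 12.47 J/(mol·K).
At constant V, T₂/T₁ = P₂/P₁ ⇒ ΔT = T₁(P₂/P₁ − 1) = 304·(91/208 − 1) = -171 K.
ΔU = (3.25)(12.47)(-171) = -6931 J.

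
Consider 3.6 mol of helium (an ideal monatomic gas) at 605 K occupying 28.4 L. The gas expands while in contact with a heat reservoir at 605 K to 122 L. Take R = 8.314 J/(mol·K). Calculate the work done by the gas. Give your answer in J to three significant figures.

W ≈ 26400 J

Isothermal: W = nRT ln(V₂/V₁).
W = (3.6)(8.314)(605) × ln(122/28.4)
  = 18108 × 1.458
W_by_gas = 26395 J.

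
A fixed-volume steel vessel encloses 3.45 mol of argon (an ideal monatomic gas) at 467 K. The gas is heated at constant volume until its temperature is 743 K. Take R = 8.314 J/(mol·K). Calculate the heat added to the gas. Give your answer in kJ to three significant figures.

Q ≈ 11.9 kJ

Constant volume ⇒ W = 0, so Q = ΔU = nCᵥΔT with Cᵥ = 3R/2 = 12.47 J/(mol·K).
ΔU = (3.45)(12.47)(743 − 467) = 11875 J.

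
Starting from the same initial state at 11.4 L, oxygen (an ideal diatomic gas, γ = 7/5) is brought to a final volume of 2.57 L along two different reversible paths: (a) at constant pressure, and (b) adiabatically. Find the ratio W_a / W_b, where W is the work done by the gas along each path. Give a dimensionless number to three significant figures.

W_a / W_b ≈ 0.380

Path (a) isobaric: W = P₁(V₂ − V₁) → W_a/(P₁V₁) = -0.7746.
Path (b) adiabatic: W = P₁V₁(1 − (V₁/V₂)^(γ−1))/(γ−1) → W_b/(P₁V₁) = -2.037.
W_a / W_b = -0.7746 / -2.037 = 0.3803.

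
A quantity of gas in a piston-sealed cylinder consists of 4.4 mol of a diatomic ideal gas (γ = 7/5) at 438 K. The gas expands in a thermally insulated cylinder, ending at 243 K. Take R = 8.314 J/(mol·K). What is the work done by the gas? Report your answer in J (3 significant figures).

Adiabatic ⇒ Q = 0, so W_by = −ΔU = nCᵥ(T₁ − T₂).
Cᵥ = 5R/2 = 20.79 J/(mol·K).
W = (4.4)(20.79)(438 − 243) = 17834 J.

W ≈ 17800 J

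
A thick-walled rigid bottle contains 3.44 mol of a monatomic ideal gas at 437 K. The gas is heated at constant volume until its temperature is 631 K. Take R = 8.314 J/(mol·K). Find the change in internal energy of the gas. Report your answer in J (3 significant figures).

ΔU ≈ 8320 J

Constant volume ⇒ W = 0, so Q = ΔU = nCᵥΔT with Cᵥ = 3R/2 = 12.47 J/(mol·K).
ΔU = (3.44)(12.47)(631 − 437) = 8323 J.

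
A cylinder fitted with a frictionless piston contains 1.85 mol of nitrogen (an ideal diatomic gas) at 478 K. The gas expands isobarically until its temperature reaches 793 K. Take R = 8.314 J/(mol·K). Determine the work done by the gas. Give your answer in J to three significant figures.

W ≈ 4840 J

Isobaric: W = P ΔV = nR ΔT.
W = (1.85)(8.314)(793 − 478) = 4845 J.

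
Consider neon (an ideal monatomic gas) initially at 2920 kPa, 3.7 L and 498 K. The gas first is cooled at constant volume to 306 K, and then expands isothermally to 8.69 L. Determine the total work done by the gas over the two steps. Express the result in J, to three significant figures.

Step 1 (isochoric): W = 0 (constant volume).
After step 1: P = 1794 kPa (V unchanged).
Step 2 (isothermal): W = P₁V₁ ln(V₂/V₁) = (6639) ln(8.69/3.7) = 5668 J.
W_total = 0 + 5668 = 5668 J.

W_total ≈ 5670 J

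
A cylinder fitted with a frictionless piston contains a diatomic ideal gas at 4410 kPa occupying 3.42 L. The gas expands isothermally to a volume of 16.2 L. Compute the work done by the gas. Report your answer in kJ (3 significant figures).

Isothermal: W = nRT ln(V₂/V₁) = P₁V₁ ln(V₂/V₁).
P₁V₁ = (4410 kPa)(3.42 L) = 15082 J.
W = 15082 × ln(16.2/3.42) = 15082 × 1.555
W_by_gas = 23458 J.

W ≈ 23.5 kJ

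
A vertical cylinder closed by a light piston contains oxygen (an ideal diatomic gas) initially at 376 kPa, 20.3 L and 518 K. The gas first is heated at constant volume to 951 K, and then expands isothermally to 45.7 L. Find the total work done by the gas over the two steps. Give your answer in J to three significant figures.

W_total ≈ 11400 J

Step 1 (isochoric): W = 0 (constant volume).
After step 1: P = 690.3 kPa (V unchanged).
Step 2 (isothermal): W = P₁V₁ ln(V₂/V₁) = (14013) ln(45.7/20.3) = 11371 J.
W_total = 0 + 11371 = 11371 J.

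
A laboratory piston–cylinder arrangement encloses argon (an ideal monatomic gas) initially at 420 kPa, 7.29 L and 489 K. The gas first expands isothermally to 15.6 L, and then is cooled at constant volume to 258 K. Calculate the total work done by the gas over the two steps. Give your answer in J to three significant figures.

W_total ≈ 2330 J

Step 1 (isothermal): W = P₁V₁ ln(V₂/V₁) = (3062) ln(15.6/7.29) = 2329 J.
Step 2 (isochoric): W = 0 (constant volume).
W_total = 2329 + 0 = 2329 J.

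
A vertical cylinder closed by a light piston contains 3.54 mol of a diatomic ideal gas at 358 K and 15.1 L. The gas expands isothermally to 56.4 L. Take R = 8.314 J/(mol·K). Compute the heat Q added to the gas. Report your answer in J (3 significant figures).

Q ≈ 13900 J

Isothermal ⇒ ΔU = 0, so Q = W = nRT ln(V₂/V₁).
Q = (3.54)(8.314)(358) ln(56.4/15.1) = 10536 × 1.318 = 13885 J.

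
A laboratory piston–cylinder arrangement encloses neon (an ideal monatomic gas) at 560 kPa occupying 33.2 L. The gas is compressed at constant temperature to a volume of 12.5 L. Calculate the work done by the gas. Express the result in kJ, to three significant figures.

W ≈ -18.2 kJ

Isothermal: W = nRT ln(V₂/V₁) = P₁V₁ ln(V₂/V₁).
P₁V₁ = (560 kPa)(33.2 L) = 18592 J.
W = 18592 × ln(12.5/33.2) = 18592 × -0.9768
W_by_gas = -18161 J.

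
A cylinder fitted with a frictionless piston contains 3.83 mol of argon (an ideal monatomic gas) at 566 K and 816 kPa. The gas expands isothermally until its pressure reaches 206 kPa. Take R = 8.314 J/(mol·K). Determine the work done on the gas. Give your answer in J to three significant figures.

Isothermal process: W = nRT ln(V₂/V₁) = nRT ln(P₁/P₂).
W = (3.83)(8.314)(566) × ln(816/206)
  = 18023 × ln(3.961) = 18023 × 1.377
W_by_gas = 24809 J; work on gas = −W_by = -24809 J.

W ≈ -24800 J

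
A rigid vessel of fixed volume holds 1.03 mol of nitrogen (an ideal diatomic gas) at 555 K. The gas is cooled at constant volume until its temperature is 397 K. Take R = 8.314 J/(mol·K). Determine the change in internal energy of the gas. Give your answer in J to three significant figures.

Constant volume ⇒ W = 0, so Q = ΔU = nCᵥΔT with Cᵥ = 5R/2 = 20.79 J/(mol·K).
ΔU = (1.03)(20.79)(397 − 555) = -3383 J.

ΔU ≈ -3380 J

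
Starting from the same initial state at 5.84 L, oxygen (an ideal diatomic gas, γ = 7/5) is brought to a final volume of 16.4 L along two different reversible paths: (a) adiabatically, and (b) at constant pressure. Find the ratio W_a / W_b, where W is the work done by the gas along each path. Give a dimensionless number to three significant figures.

Path (a) adiabatic: W = P₁V₁(1 − (V₁/V₂)^(γ−1))/(γ−1) → W_a/(P₁V₁) = 0.8459.
Path (b) isobaric: W = P₁(V₂ − V₁) → W_b/(P₁V₁) = 1.808.
W_a / W_b = 0.8459 / 1.808 = 0.4678.

W_a / W_b ≈ 0.468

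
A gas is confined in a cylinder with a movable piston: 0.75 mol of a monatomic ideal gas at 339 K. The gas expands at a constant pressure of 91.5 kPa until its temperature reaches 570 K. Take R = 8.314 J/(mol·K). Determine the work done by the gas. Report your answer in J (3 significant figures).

Isobaric: W = P ΔV = nR ΔT.
W = (0.75)(8.314)(570 − 339) = 1440 J.

W ≈ 1440 J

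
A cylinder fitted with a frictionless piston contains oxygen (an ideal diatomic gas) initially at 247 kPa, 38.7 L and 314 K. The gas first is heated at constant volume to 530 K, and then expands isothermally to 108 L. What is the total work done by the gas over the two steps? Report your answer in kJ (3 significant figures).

W_total ≈ 16.6 kJ

Step 1 (isochoric): W = 0 (constant volume).
After step 1: P = 416.9 kPa (V unchanged).
Step 2 (isothermal): W = P₁V₁ ln(V₂/V₁) = (16134) ln(108/38.7) = 16559 J.
W_total = 0 + 16559 = 16559 J.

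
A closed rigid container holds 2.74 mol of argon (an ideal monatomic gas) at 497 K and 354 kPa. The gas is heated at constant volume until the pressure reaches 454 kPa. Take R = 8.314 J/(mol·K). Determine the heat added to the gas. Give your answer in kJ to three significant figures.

Q ≈ 4.80 kJ

Constant volume ⇒ W = 0, so Q = ΔU = nCᵥΔT with Cᵥ = 3R/2 = 12.47 J/(mol·K).
At constant V, T₂/T₁ = P₂/P₁ ⇒ ΔT = T₁(P₂/P₁ − 1) = 497·(454/354 − 1) = 140.4 K.
ΔU = (2.74)(12.47)(140.4) = 4797 J.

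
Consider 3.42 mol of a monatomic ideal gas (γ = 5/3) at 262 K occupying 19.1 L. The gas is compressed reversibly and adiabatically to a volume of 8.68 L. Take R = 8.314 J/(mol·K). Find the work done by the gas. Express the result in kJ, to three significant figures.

Adiabatic: TV^(γ−1) = const with γ = 5/3.
T₂ = T₁ (V₁/V₂)^(γ−1) = 262 × (19.1/8.68)^0.667 = 262 × 1.692 = 443.2 K.
W_by = nCᵥ(T₁ − T₂) = (3.42)(12.47)(262 − 443.2) = -7730 J.

W ≈ -7.73 kJ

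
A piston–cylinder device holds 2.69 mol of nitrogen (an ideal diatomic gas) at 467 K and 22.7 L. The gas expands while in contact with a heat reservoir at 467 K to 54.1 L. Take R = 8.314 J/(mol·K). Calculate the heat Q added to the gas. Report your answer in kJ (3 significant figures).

Isothermal ⇒ ΔU = 0, so Q = W = nRT ln(V₂/V₁).
Q = (2.69)(8.314)(467) ln(54.1/22.7) = 10444 × 0.8685 = 9071 J.

Q ≈ 9.07 kJ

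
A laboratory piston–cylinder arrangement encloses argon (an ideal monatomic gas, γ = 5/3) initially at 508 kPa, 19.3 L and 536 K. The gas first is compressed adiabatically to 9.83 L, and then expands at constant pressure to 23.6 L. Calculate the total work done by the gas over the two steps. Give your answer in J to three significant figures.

W_total ≈ 13200 J

Step 1 (adiabatic): W = (P₁V₁ − P₂V₂)/(γ−1) = (9804 − 15373)/0.667 = -8353 J.
After step 1: P = 1564 kPa, V = 9.83 L, T = 840.4 K.
Step 2 (isobaric): W = PΔV = (1564 kPa)(23.6 − 9.83 L) = 21535 J.
W_total = -8353 + 21535 = 13182 J.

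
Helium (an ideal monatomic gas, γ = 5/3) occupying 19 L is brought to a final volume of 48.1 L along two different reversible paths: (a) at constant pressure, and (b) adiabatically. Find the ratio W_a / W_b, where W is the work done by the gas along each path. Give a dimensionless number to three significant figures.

W_a / W_b ≈ 2.21

Path (a) isobaric: W = P₁(V₂ − V₁) → W_a/(P₁V₁) = 1.532.
Path (b) adiabatic: W = P₁V₁(1 − (V₁/V₂)^(γ−1))/(γ−1) → W_b/(P₁V₁) = 0.6925.
W_a / W_b = 1.532 / 0.6925 = 2.212.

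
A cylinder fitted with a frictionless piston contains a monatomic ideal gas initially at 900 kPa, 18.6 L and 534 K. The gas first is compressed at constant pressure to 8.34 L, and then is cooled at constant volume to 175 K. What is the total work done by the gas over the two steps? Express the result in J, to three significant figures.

W_total ≈ -9230 J

Step 1 (isobaric): W = PΔV = (900 kPa)(8.34 − 18.6 L) = -9234 J.
Step 2 (isochoric): W = 0 (constant volume).
W_total = -9234 + 0 = -9234 J.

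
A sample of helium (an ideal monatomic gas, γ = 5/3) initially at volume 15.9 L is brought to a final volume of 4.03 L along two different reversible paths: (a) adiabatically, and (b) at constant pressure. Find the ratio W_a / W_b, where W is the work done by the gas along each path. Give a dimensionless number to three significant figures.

W_a / W_b ≈ 3.01

Path (a) adiabatic: W = P₁V₁(1 − (V₁/V₂)^(γ−1))/(γ−1) → W_a/(P₁V₁) = -2.245.
Path (b) isobaric: W = P₁(V₂ − V₁) → W_b/(P₁V₁) = -0.7465.
W_a / W_b = -2.245 / -0.7465 = 3.008.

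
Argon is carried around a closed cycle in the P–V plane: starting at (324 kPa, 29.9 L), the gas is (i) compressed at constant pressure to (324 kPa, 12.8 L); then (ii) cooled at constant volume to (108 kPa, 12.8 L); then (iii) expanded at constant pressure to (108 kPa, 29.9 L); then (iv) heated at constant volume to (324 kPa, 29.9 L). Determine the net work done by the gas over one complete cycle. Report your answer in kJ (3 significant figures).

Constant-volume legs do no work.
W(i) = (324)(12.8 − 29.9) = -5540 J; W(iii) = (108)(29.9 − 12.8) = 1847 J.
W_net = -5540 + 1847 = -3694 J (the counter-clockwise enclosed area).

W_net ≈ -3.69 kJ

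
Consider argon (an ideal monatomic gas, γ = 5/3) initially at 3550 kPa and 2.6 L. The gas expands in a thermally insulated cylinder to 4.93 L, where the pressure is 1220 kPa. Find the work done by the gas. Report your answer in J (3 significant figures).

Adiabatic: W = (P₁V₁ − P₂V₂)/(γ − 1) with γ = 5/3.
P₁V₁ = 9230 J, P₂V₂ = 6015 J.
W = (9230 − 6015) / 0.6667 = 4823 J.

W ≈ 4820 J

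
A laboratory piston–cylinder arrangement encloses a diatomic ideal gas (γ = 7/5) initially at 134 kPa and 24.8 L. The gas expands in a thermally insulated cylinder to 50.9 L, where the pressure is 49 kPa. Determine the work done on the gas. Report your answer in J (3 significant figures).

W ≈ -2070 J

Adiabatic: W = (P₁V₁ − P₂V₂)/(γ − 1) with γ = 7/5.
P₁V₁ = 3323 J, P₂V₂ = 2494 J.
W = (3323 − 2494) / 0.4 = 2073 J.
Work on gas = −W_by = -2073 J.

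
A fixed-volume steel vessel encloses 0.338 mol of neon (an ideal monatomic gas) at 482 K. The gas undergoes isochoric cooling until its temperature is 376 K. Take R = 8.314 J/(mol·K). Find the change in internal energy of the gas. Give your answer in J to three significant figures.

ΔU ≈ -447 J

Constant volume ⇒ W = 0, so Q = ΔU = nCᵥΔT with Cᵥ = 3R/2 = 12.47 J/(mol·K).
ΔU = (0.338)(12.47)(376 − 482) = -446.8 J.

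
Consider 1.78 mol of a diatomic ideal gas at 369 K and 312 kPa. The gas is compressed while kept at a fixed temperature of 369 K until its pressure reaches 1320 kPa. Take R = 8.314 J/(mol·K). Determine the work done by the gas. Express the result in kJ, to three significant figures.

W ≈ -7.88 kJ

Isothermal process: W = nRT ln(V₂/V₁) = nRT ln(P₁/P₂).
W = (1.78)(8.314)(369) × ln(312/1320)
  = 5461 × ln(0.2364) = 5461 × -1.442
W_by_gas = -7877 J.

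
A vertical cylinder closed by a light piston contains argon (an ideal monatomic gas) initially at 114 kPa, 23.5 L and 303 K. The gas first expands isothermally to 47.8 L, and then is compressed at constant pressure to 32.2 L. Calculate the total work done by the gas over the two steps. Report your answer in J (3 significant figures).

W_total ≈ 1030 J

Step 1 (isothermal): W = P₁V₁ ln(V₂/V₁) = (2679) ln(47.8/23.5) = 1902 J.
After step 1: P = 56.05 kPa, V = 47.8 L, T = 303 K.
Step 2 (isobaric): W = PΔV = (56.05 kPa)(32.2 − 47.8 L) = -874.3 J.
W_total = 1902 − 874.3 = 1028 J.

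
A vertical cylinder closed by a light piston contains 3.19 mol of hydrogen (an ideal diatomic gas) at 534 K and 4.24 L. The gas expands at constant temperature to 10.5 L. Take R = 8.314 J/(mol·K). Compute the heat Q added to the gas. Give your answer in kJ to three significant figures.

Q ≈ 12.8 kJ

Isothermal ⇒ ΔU = 0, so Q = W = nRT ln(V₂/V₁).
Q = (3.19)(8.314)(534) ln(10.5/4.24) = 14163 × 0.9068 = 12843 J.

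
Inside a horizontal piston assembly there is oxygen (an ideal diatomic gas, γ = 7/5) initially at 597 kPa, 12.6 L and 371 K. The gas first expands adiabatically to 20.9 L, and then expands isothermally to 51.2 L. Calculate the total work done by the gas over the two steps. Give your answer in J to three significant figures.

W_total ≈ 8950 J

Step 1 (adiabatic): W = (P₁V₁ − P₂V₂)/(γ−1) = (7522 − 6144)/0.4 = 3446 J.
After step 1: P = 294 kPa, V = 20.9 L, T = 303 K.
Step 2 (isothermal): W = P₁V₁ ln(V₂/V₁) = (6144) ln(51.2/20.9) = 5505 J.
W_total = 3446 + 5505 = 8951 J.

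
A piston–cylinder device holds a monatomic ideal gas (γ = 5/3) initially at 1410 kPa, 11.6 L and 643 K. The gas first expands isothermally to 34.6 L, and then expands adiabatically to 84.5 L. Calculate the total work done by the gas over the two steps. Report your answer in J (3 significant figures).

W_total ≈ 28900 J

Step 1 (isothermal): W = P₁V₁ ln(V₂/V₁) = (16356) ln(34.6/11.6) = 17875 J.
After step 1: P = 472.7 kPa, V = 34.6 L, T = 643 K.
Step 2 (adiabatic): W = (P₁V₁ − P₂V₂)/(γ−1) = (16356 − 9019)/0.667 = 11006 J.
W_total = 17875 + 11006 = 28880 J.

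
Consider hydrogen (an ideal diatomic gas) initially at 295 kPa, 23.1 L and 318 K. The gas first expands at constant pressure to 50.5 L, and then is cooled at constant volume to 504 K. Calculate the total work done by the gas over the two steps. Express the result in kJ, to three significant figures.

Step 1 (isobaric): W = PΔV = (295 kPa)(50.5 − 23.1 L) = 8083 J.
Step 2 (isochoric): W = 0 (constant volume).
W_total = 8083 + 0 = 8083 J.

W_total ≈ 8.08 kJ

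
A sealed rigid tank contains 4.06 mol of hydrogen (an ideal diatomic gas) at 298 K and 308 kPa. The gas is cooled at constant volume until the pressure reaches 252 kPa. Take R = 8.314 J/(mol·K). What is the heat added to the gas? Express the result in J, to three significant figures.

Constant volume ⇒ W = 0, so Q = ΔU = nCᵥΔT with Cᵥ = 5R/2 = 20.79 J/(mol·K).
At constant V, T₂/T₁ = P₂/P₁ ⇒ ΔT = T₁(P₂/P₁ − 1) = 298·(252/308 − 1) = -54.18 K.
ΔU = (4.06)(20.79)(-54.18) = -4572 J.

Q ≈ -4570 J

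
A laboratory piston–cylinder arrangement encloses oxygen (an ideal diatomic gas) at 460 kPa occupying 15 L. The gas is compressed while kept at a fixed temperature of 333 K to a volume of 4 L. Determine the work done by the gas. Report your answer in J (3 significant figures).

W ≈ -9120 J

Isothermal: W = nRT ln(V₂/V₁) = P₁V₁ ln(V₂/V₁).
P₁V₁ = (460 kPa)(15 L) = 6900 J.
W = 6900 × ln(4/15) = 6900 × -1.322
W_by_gas = -9120 J.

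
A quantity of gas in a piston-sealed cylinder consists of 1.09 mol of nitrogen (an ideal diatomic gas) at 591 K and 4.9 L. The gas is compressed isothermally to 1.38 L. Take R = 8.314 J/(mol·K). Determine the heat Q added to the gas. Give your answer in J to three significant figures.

Q ≈ -6790 J

Isothermal ⇒ ΔU = 0, so Q = W = nRT ln(V₂/V₁).
Q = (1.09)(8.314)(591) ln(1.38/4.9) = 5356 × -1.267 = -6787 J.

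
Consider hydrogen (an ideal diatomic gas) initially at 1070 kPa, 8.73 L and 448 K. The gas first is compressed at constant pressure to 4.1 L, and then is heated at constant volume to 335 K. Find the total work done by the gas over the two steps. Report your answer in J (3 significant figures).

Step 1 (isobaric): W = PΔV = (1070 kPa)(4.1 − 8.73 L) = -4954 J.
Step 2 (isochoric): W = 0 (constant volume).
W_total = -4954 + 0 = -4954 J.

W_total ≈ -4950 J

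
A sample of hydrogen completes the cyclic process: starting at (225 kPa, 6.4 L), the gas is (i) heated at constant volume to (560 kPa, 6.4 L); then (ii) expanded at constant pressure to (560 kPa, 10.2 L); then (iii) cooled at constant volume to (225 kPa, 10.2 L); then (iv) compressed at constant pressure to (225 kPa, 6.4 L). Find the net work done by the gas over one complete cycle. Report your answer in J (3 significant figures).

Constant-volume legs do no work.
W(ii) = (560)(10.2 − 6.4) = 2128 J; W(iv) = (225)(6.4 − 10.2) = -855 J.
W_net = 2128 − 855 = 1273 J (the clockwise enclosed area).

W_net ≈ 1270 J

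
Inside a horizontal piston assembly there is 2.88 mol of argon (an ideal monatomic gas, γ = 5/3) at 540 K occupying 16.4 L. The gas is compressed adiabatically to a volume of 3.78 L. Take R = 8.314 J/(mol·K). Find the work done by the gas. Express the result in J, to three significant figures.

Adiabatic: TV^(γ−1) = const with γ = 5/3.
T₂ = T₁ (V₁/V₂)^(γ−1) = 540 × (16.4/3.78)^0.667 = 540 × 2.66 = 1436 K.
W_by = nCᵥ(T₁ − T₂) = (2.88)(12.47)(540 − 1436) = -32198 J.

W ≈ -32200 J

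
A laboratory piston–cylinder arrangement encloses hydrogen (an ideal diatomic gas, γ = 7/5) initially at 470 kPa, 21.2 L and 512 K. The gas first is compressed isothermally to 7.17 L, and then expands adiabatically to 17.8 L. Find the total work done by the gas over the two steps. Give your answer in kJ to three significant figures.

Step 1 (isothermal): W = P₁V₁ ln(V₂/V₁) = (9964) ln(7.17/21.2) = -10802 J.
After step 1: P = 1390 kPa, V = 7.17 L, T = 512 K.
Step 2 (adiabatic): W = (P₁V₁ − P₂V₂)/(γ−1) = (9964 − 6926)/0.4 = 7595 J.
W_total = -10802 + 7595 = -3207 J.

W_total ≈ -3.21 kJ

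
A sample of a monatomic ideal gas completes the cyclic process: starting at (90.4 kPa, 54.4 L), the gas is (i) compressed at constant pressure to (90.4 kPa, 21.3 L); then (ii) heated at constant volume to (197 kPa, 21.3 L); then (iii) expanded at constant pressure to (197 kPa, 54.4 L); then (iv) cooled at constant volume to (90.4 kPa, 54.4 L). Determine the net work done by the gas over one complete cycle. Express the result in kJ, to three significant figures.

Constant-volume legs do no work.
W(i) = (90.4)(21.3 − 54.4) = -2992 J; W(iii) = (197)(54.4 − 21.3) = 6521 J.
W_net = -2992 + 6521 = 3528 J (the clockwise enclosed area).

W_net ≈ 3.53 kJ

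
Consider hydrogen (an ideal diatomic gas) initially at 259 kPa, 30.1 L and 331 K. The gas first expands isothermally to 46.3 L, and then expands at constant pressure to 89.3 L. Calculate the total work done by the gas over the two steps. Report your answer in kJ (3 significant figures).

W_total ≈ 10.6 kJ

Step 1 (isothermal): W = P₁V₁ ln(V₂/V₁) = (7796) ln(46.3/30.1) = 3357 J.
After step 1: P = 168.4 kPa, V = 46.3 L, T = 331 K.
Step 2 (isobaric): W = PΔV = (168.4 kPa)(89.3 − 46.3 L) = 7240 J.
W_total = 3357 + 7240 = 10597 J.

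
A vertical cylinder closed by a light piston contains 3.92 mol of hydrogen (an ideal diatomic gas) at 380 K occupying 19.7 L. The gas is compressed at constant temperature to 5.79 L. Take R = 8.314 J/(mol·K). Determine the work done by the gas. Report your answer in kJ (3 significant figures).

W ≈ -15.2 kJ

Isothermal: W = nRT ln(V₂/V₁).
W = (3.92)(8.314)(380) × ln(5.79/19.7)
  = 12385 × -1.224
W_by_gas = -15165 J.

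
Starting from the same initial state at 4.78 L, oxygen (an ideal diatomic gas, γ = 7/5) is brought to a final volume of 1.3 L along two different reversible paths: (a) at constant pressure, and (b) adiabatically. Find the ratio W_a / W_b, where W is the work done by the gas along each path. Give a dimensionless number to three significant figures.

Path (a) isobaric: W = P₁(V₂ − V₁) → W_a/(P₁V₁) = -0.728.
Path (b) adiabatic: W = P₁V₁(1 − (V₁/V₂)^(γ−1))/(γ−1) → W_b/(P₁V₁) = -1.709.
W_a / W_b = -0.728 / -1.709 = 0.4261.

W_a / W_b ≈ 0.426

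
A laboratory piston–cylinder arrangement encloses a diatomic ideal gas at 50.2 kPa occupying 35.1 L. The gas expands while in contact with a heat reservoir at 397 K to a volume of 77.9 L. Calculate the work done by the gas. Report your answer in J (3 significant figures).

Isothermal: W = nRT ln(V₂/V₁) = P₁V₁ ln(V₂/V₁).
P₁V₁ = (50.2 kPa)(35.1 L) = 1762 J.
W = 1762 × ln(77.9/35.1) = 1762 × 0.7972
W_by_gas = 1405 J.

W ≈ 1400 J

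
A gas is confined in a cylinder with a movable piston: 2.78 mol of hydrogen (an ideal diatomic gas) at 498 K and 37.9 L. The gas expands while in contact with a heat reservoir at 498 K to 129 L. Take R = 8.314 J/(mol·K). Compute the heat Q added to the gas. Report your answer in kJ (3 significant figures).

Isothermal ⇒ ΔU = 0, so Q = W = nRT ln(V₂/V₁).
Q = (2.78)(8.314)(498) ln(129/37.9) = 11510 × 1.225 = 14098 J.

Q ≈ 14.1 kJ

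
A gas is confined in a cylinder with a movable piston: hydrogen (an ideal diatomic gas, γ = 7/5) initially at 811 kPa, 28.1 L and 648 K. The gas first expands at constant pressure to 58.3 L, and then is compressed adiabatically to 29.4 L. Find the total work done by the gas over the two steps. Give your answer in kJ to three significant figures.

W_total ≈ -12.7 kJ

Step 1 (isobaric): W = PΔV = (811 kPa)(58.3 − 28.1 L) = 24492 J.
After step 1: P = 811 kPa, V = 58.3 L, T = 1344 K.
Step 2 (adiabatic): W = (P₁V₁ − P₂V₂)/(γ−1) = (47281 − 62175)/0.4 = -37235 J.
W_total = 24492 − 37235 = -12743 J.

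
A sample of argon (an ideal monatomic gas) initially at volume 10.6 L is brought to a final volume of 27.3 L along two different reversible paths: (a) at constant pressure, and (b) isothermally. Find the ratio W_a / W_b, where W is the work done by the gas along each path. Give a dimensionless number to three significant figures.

Path (a) isobaric: W = P₁(V₂ − V₁) → W_a/(P₁V₁) = 1.575.
Path (b) isothermal: W = P₁V₁ ln(V₂/V₁) → W_b/(P₁V₁) = 0.946.
W_a / W_b = 1.575 / 0.946 = 1.665.

W_a / W_b ≈ 1.67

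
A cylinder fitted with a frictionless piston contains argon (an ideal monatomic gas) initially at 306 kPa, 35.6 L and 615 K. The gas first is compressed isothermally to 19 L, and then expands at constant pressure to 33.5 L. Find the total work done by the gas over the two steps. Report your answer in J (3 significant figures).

Step 1 (isothermal): W = P₁V₁ ln(V₂/V₁) = (10894) ln(19/35.6) = -6840 J.
After step 1: P = 573.3 kPa, V = 19 L, T = 615 K.
Step 2 (isobaric): W = PΔV = (573.3 kPa)(33.5 − 19 L) = 8314 J.
W_total = -6840 + 8314 = 1473 J.

W_total ≈ 1470 J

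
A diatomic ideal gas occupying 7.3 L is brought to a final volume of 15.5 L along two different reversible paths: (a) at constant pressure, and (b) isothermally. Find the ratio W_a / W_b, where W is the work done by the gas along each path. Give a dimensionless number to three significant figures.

W_a / W_b ≈ 1.49

Path (a) isobaric: W = P₁(V₂ − V₁) → W_a/(P₁V₁) = 1.123.
Path (b) isothermal: W = P₁V₁ ln(V₂/V₁) → W_b/(P₁V₁) = 0.753.
W_a / W_b = 1.123 / 0.753 = 1.492.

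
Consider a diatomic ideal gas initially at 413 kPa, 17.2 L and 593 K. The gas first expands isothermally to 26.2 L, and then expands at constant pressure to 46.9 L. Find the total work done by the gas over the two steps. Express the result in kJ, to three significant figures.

W_total ≈ 8.60 kJ

Step 1 (isothermal): W = P₁V₁ ln(V₂/V₁) = (7104) ln(26.2/17.2) = 2990 J.
After step 1: P = 271.1 kPa, V = 26.2 L, T = 593 K.
Step 2 (isobaric): W = PΔV = (271.1 kPa)(46.9 − 26.2 L) = 5612 J.
W_total = 2990 + 5612 = 8602 J.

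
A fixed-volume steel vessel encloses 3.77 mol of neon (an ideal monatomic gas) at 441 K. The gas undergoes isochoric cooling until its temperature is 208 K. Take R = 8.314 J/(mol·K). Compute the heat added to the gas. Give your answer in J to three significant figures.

Constant volume ⇒ W = 0, so Q = ΔU = nCᵥΔT with Cᵥ = 3R/2 = 12.47 J/(mol·K).
ΔU = (3.77)(12.47)(208 − 441) = -10955 J.

Q ≈ -11000 J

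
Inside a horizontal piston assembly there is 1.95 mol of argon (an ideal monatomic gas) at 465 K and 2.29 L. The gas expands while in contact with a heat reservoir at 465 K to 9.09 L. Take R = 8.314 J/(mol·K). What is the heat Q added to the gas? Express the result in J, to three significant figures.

Isothermal ⇒ ΔU = 0, so Q = W = nRT ln(V₂/V₁).
Q = (1.95)(8.314)(465) ln(9.09/2.29) = 7539 × 1.379 = 10393 J.

Q ≈ 10400 J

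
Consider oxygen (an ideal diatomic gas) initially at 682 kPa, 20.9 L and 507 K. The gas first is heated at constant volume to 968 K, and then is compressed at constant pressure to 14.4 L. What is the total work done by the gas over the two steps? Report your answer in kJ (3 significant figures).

W_total ≈ -8.46 kJ

Step 1 (isochoric): W = 0 (constant volume).
After step 1: P = 1302 kPa (V unchanged).
Step 2 (isobaric): W = PΔV = (1302 kPa)(14.4 − 20.9 L) = -8464 J.
W_total = 0 − 8464 = -8464 J.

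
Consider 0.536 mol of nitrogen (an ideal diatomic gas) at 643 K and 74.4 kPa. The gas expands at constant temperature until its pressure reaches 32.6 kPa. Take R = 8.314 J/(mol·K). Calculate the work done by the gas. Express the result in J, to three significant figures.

W ≈ 2360 J

Isothermal process: W = nRT ln(V₂/V₁) = nRT ln(P₁/P₂).
W = (0.536)(8.314)(643) × ln(74.4/32.6)
  = 2865 × ln(2.282) = 2865 × 0.8251
W_by_gas = 2364 J.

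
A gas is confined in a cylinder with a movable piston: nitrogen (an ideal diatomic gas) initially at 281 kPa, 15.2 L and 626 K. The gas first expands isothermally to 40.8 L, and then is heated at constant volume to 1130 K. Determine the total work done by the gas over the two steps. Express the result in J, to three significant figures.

W_total ≈ 4220 J

Step 1 (isothermal): W = P₁V₁ ln(V₂/V₁) = (4271) ln(40.8/15.2) = 4217 J.
Step 2 (isochoric): W = 0 (constant volume).
W_total = 4217 + 0 = 4217 J.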